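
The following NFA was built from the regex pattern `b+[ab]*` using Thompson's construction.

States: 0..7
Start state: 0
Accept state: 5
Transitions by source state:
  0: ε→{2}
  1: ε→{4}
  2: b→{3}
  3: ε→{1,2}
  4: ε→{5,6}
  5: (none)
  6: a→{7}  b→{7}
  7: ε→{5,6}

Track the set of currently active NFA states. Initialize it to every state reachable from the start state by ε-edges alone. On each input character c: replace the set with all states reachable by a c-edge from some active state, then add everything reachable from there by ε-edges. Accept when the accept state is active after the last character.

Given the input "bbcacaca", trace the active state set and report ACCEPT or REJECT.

Answer: REJECT

Steps:
S₀ = ε-closure({0}) = {0,2}
'b' @ 1: {1,2,3,4,5,6}  ✓accept
'b' @ 2: {1,2,3,4,5,6,7}  ✓accept
'c' @ 3: {}  — dead — no transitions
rest 'acaca' ignored (set empty)
end set {} — state 5 not in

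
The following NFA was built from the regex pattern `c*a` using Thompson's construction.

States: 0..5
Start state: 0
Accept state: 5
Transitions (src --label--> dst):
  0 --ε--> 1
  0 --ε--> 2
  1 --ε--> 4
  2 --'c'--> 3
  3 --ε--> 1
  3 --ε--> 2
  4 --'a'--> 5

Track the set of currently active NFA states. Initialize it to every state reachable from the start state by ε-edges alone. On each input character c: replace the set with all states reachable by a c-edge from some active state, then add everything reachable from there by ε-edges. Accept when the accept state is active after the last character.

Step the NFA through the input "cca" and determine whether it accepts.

Answer: ACCEPT

Steps:
S₀ = ε-closure({0}) = {0,1,2,4}
'c' @ 1: {1,2,3,4}
'c' @ 2: {1,2,3,4}
'a' @ 3: {5}  [accepting]
final: {5}; accept 5 in set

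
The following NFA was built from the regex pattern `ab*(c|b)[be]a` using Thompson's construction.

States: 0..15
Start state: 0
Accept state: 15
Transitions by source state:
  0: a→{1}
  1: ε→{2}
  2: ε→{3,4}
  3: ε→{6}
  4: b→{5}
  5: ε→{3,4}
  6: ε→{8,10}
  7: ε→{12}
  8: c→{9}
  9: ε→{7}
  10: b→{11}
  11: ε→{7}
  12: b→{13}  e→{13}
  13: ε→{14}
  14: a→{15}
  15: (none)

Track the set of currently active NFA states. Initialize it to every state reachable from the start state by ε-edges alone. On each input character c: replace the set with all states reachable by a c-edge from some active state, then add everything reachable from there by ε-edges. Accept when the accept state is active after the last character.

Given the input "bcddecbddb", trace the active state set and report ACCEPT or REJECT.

initial (ε-close {0}): {0}
'b' @ 1: {}  — state set empty
rest 'cddecbddb' ignored (set empty)
after full input: {}  (accept=15 not in)

Answer: REJECT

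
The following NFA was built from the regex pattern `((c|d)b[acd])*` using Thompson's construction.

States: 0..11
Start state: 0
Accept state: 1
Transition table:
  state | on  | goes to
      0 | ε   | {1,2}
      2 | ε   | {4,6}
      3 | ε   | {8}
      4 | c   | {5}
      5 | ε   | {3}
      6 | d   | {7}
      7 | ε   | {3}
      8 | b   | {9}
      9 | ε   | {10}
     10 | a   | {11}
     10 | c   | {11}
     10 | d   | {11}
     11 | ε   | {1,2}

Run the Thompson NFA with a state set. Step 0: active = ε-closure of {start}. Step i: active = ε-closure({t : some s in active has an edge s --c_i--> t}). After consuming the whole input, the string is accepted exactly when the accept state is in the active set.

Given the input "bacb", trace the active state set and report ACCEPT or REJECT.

Answer: REJECT

Steps:
initial (ε-close {0}): {0,1,2,4,6}
'b' @ 1: {}  — dead — no transitions
rest 'acb' ignored (set empty)
end set {} — state 1 not in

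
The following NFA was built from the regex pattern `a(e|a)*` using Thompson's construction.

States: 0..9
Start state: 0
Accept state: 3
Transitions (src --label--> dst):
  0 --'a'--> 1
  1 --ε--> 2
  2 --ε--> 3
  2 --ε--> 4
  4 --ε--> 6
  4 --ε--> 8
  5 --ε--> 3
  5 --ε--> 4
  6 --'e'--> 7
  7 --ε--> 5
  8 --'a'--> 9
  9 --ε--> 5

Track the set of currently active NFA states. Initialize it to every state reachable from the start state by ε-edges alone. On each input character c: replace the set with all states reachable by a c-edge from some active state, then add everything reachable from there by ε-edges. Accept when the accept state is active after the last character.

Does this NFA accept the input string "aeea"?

S₀ = ε-closure({0}) = {0}
'a' @ 1: {1,2,3,4,6,8}  [accepting]
'e' @ 2: {3,4,5,6,7,8}  [accepting]
'e' @ 3: {3,4,5,6,7,8}  [accepting]
'a' @ 4: {3,4,5,6,8,9}  [accepting]
end set {3,4,5,6,8,9} — state 3 in

Answer: ACCEPT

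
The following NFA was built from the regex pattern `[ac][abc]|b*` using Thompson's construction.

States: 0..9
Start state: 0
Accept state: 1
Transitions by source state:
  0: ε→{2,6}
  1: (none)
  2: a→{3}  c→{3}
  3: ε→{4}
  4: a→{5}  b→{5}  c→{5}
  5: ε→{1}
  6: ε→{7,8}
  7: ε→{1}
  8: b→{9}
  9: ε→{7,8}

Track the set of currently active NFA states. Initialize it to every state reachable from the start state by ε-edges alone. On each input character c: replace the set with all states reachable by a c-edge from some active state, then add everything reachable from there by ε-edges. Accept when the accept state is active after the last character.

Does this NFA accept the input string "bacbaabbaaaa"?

Answer: REJECT

Trace:
initial (ε-close {0}): {0,1,2,6,7,8}
'b' @ 1: {1,7,8,9}  (accept∈set)
'a' @ 2: {}  — state set empty
rest 'cbaabbaaaa' ignored (set empty)
final: {}; accept 1 not in set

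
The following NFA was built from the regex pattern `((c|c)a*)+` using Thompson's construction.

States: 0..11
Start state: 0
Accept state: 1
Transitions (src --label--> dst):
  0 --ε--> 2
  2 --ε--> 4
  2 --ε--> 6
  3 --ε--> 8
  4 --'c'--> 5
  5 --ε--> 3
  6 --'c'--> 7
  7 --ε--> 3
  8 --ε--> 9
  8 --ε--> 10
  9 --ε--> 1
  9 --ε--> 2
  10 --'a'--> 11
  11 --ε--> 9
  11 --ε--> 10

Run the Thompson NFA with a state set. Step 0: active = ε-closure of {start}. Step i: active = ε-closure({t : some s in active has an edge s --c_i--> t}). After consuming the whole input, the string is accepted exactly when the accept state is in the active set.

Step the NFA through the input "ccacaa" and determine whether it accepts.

Answer: ACCEPT

Trace:
start: ε-closure({0}) = {0,2,4,6}
'c' @ 1: {1,2,3,4,5,6,7,8,9,10}  ✓accept
'c' @ 2: {1,2,3,4,5,6,7,8,9,10}  ✓accept
'a' @ 3: {1,2,4,6,9,10,11}  ✓accept
'c' @ 4: {1,2,3,4,5,6,7,8,9,10}  ✓accept
'a' @ 5: {1,2,4,6,9,10,11}  ✓accept
'a' @ 6: {1,2,4,6,9,10,11}  ✓accept
final: {1,2,4,6,9,10,11}; accept 1 in set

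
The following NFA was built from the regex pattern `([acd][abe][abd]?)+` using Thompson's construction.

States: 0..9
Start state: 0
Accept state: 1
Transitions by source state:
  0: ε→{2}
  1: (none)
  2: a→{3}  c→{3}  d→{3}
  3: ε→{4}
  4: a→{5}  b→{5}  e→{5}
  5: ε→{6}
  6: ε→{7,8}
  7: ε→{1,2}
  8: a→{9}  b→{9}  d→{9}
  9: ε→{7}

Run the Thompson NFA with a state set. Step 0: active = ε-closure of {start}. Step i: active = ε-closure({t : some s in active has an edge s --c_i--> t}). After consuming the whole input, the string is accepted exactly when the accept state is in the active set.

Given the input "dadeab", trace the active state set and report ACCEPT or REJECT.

Answer: ACCEPT

Derivation:
S₀ = ε-closure({0}) = {0,2}
'd' @ 1: {3,4}
'a' @ 2: {1,2,5,6,7,8}  [accepting]
'd' @ 3: {1,2,3,4,7,9}  [accepting]
'e' @ 4: {1,2,5,6,7,8}  [accepting]
'a' @ 5: {1,2,3,4,7,9}  [accepting]
'b' @ 6: {1,2,5,6,7,8}  [accepting]
end set {1,2,5,6,7,8} — state 1 in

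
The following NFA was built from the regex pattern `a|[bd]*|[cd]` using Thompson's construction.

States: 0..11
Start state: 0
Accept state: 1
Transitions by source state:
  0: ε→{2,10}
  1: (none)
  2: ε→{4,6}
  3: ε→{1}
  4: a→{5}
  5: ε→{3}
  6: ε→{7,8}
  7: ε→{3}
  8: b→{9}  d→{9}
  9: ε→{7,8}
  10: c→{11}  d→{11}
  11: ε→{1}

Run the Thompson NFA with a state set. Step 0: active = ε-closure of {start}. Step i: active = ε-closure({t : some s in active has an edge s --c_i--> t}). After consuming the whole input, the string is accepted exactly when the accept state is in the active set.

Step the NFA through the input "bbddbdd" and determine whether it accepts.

Answer: ACCEPT

Derivation:
start: ε-closure({0}) = {0,1,2,3,4,6,7,8,10}
'b' @ 1: {1,3,7,8,9}  (accept∈set)
'b' @ 2: {1,3,7,8,9}  (accept∈set)
'd' @ 3: {1,3,7,8,9}  (accept∈set)
'd' @ 4: {1,3,7,8,9}  (accept∈set)
'b' @ 5: {1,3,7,8,9}  (accept∈set)
'd' @ 6: {1,3,7,8,9}  (accept∈set)
'd' @ 7: {1,3,7,8,9}  (accept∈set)
final: {1,3,7,8,9}; accept 1 in set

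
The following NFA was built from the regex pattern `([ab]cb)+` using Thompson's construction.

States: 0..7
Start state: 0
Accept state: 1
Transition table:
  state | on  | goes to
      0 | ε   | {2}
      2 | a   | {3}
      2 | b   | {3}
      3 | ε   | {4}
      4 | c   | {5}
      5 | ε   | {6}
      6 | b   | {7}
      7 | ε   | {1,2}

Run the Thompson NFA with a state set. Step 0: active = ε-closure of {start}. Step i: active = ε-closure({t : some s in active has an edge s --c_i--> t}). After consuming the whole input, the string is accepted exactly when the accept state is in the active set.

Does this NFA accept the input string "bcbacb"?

Answer: ACCEPT

Derivation:
initial (ε-close {0}): {0,2}
'b' @ 1: {3,4}
'c' @ 2: {5,6}
'b' @ 3: {1,2,7}  [accepting]
'a' @ 4: {3,4}
'c' @ 5: {5,6}
'b' @ 6: {1,2,7}  [accepting]
final: {1,2,7}; accept 1 in set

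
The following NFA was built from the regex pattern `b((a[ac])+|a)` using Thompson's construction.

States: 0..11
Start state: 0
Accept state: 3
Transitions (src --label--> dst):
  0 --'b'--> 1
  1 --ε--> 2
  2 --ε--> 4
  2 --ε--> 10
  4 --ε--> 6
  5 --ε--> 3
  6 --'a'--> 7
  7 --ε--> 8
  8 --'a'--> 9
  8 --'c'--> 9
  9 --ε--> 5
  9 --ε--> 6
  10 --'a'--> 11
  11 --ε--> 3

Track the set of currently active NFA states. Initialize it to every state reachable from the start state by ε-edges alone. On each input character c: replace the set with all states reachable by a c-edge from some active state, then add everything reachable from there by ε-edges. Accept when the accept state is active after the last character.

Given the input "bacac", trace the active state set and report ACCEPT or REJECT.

Answer: ACCEPT

Derivation:
start: ε-closure({0}) = {0}
'b' @ 1: {1,2,4,6,10}
'a' @ 2: {3,7,8,11}  (accept∈set)
'c' @ 3: {3,5,6,9}  (accept∈set)
'a' @ 4: {7,8}
'c' @ 5: {3,5,6,9}  (accept∈set)
final: {3,5,6,9}; accept 3 in set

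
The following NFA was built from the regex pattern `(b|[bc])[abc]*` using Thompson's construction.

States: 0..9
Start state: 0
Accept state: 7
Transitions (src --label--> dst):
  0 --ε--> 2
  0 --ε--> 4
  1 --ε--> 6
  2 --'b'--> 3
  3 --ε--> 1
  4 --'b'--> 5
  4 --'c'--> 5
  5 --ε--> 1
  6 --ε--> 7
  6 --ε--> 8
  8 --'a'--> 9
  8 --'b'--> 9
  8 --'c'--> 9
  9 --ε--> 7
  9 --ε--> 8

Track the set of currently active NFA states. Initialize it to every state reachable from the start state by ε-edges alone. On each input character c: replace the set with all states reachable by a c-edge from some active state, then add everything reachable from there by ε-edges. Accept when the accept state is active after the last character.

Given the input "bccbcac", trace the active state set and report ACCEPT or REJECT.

initial (ε-close {0}): {0,2,4}
'b' @ 1: {1,3,5,6,7,8}  [accepting]
'c' @ 2: {7,8,9}  [accepting]
'c' @ 3: {7,8,9}  [accepting]
'b' @ 4: {7,8,9}  [accepting]
'c' @ 5: {7,8,9}  [accepting]
'a' @ 6: {7,8,9}  [accepting]
'c' @ 7: {7,8,9}  [accepting]
after full input: {7,8,9}  (accept=7 in)

Answer: ACCEPT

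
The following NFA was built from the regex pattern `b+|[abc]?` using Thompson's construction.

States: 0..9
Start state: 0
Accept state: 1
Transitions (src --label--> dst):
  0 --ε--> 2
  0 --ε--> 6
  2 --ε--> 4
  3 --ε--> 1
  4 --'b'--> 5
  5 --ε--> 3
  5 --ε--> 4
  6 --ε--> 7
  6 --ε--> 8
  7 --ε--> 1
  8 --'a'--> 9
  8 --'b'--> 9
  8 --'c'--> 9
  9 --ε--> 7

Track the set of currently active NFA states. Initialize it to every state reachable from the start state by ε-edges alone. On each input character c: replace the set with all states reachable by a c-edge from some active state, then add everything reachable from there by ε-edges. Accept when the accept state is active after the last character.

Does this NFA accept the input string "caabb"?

S₀ = ε-closure({0}) = {0,1,2,4,6,7,8}
'c' @ 1: {1,7,9}  [accepting]
'a' @ 2: {}  — dead — no transitions
rest 'abb' ignored (set empty)
after full input: {}  (accept=1 not in)

Answer: REJECT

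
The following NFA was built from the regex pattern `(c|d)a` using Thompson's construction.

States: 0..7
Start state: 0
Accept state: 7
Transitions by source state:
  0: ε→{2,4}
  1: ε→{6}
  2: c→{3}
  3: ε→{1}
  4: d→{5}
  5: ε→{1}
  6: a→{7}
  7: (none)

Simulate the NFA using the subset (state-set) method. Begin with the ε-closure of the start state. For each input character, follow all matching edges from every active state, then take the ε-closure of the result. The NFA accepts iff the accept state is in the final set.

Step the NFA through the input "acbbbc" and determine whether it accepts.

Answer: REJECT

Steps:
initial (ε-close {0}): {0,2,4}
'a' @ 1: {}  — state set empty
rest 'cbbbc' ignored (set empty)
final: {}; accept 7 not in set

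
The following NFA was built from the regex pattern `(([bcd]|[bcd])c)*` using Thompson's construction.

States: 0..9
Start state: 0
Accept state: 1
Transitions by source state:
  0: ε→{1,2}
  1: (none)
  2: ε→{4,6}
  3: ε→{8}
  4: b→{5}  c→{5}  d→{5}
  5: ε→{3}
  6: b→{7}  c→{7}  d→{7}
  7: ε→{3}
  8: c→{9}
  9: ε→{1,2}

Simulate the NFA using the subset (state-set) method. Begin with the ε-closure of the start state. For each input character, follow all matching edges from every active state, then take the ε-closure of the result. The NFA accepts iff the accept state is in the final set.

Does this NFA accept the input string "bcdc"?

S₀ = ε-closure({0}) = {0,1,2,4,6}
'b' @ 1: {3,5,7,8}
'c' @ 2: {1,2,4,6,9}  (accept∈set)
'd' @ 3: {3,5,7,8}
'c' @ 4: {1,2,4,6,9}  (accept∈set)
final: {1,2,4,6,9}; accept 1 in set

Answer: ACCEPT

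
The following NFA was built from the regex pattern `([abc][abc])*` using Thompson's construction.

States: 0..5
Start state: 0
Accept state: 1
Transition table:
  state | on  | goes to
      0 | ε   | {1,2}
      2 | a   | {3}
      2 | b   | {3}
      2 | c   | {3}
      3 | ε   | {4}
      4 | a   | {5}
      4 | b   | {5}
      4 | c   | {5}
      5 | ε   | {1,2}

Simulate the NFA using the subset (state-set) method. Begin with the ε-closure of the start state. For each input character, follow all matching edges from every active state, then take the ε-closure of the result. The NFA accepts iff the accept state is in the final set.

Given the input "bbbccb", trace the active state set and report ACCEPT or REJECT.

Answer: ACCEPT

Derivation:
S₀ = ε-closure({0}) = {0,1,2}
'b' @ 1: {3,4}
'b' @ 2: {1,2,5}  ✓accept
'b' @ 3: {3,4}
'c' @ 4: {1,2,5}  ✓accept
'c' @ 5: {3,4}
'b' @ 6: {1,2,5}  ✓accept
final: {1,2,5}; accept 1 in set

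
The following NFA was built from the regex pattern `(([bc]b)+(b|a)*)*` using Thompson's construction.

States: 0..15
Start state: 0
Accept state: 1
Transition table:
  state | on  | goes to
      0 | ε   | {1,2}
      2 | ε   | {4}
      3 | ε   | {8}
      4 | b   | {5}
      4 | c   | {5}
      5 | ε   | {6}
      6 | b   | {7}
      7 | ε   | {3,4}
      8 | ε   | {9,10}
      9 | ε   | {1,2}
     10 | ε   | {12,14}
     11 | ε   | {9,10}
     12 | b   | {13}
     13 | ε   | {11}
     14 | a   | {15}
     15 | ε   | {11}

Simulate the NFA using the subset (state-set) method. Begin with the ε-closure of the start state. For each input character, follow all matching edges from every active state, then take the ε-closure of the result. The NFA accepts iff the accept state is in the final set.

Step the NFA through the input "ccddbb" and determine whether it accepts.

start: ε-closure({0}) = {0,1,2,4}
'c' @ 1: {5,6}
'c' @ 2: {}  — dead — no transitions
rest 'ddbb' ignored (set empty)
end set {} — state 1 not in

Answer: REJECT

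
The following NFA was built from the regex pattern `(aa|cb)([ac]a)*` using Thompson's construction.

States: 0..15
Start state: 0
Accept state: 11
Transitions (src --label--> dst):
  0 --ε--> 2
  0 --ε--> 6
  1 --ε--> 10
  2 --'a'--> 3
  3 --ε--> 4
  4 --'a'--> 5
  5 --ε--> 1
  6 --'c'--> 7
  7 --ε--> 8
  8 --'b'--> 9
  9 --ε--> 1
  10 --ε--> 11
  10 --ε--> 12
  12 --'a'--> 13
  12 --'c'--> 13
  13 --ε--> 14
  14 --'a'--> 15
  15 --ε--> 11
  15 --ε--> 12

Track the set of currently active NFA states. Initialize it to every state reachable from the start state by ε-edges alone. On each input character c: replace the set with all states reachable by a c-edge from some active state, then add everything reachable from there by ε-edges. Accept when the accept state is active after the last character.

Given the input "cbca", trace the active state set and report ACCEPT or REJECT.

Answer: ACCEPT

Derivation:
initial (ε-close {0}): {0,2,6}
'c' @ 1: {7,8}
'b' @ 2: {1,9,10,11,12}  ✓accept
'c' @ 3: {13,14}
'a' @ 4: {11,12,15}  ✓accept
after full input: {11,12,15}  (accept=11 in)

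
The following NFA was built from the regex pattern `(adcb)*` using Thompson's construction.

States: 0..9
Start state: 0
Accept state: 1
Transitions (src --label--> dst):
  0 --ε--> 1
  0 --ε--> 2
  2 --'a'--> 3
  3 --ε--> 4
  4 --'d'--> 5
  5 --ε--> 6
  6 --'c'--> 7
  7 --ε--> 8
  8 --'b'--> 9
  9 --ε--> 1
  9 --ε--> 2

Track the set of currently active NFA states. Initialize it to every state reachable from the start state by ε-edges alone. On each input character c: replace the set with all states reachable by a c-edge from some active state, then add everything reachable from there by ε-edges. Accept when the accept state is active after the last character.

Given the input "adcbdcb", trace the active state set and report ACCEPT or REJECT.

start: ε-closure({0}) = {0,1,2}
'a' @ 1: {3,4}
'd' @ 2: {5,6}
'c' @ 3: {7,8}
'b' @ 4: {1,2,9}  ✓accept
'd' @ 5: {}  — dead — no transitions
rest 'cb' ignored (set empty)
end set {} — state 1 not in

Answer: REJECT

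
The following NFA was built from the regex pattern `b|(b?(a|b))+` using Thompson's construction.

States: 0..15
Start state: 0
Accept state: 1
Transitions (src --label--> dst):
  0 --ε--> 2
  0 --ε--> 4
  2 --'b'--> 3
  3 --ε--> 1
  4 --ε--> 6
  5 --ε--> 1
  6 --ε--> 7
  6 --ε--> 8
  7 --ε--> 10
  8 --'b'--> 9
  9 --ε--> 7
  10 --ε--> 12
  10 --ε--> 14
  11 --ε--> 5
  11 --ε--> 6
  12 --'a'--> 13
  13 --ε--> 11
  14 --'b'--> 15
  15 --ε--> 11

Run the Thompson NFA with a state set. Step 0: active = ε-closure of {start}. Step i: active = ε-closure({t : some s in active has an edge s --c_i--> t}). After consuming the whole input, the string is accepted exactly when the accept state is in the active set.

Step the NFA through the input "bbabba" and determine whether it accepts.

Answer: ACCEPT

Steps:
S₀ = ε-closure({0}) = {0,2,4,6,7,8,10,12,14}
'b' @ 1: {1,3,5,6,7,8,9,10,11,12,14,15}  ✓accept
'b' @ 2: {1,5,6,7,8,9,10,11,12,14,15}  ✓accept
'a' @ 3: {1,5,6,7,8,10,11,12,13,14}  ✓accept
'b' @ 4: {1,5,6,7,8,9,10,11,12,14,15}  ✓accept
'b' @ 5: {1,5,6,7,8,9,10,11,12,14,15}  ✓accept
'a' @ 6: {1,5,6,7,8,10,11,12,13,14}  ✓accept
after full input: {1,5,6,7,8,10,11,12,13,14}  (accept=1 in)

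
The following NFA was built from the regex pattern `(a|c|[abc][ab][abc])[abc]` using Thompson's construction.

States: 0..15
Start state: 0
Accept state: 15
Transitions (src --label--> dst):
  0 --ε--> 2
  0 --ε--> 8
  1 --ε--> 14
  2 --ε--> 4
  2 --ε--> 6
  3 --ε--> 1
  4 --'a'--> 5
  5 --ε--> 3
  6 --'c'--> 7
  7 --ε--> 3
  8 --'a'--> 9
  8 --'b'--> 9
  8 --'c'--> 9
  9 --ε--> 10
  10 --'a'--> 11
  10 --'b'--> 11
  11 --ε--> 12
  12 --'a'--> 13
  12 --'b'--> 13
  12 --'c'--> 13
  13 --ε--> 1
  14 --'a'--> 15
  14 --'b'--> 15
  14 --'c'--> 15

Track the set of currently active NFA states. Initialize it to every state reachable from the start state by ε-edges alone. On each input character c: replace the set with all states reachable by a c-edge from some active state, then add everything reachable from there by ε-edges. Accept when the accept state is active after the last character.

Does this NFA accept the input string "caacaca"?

Answer: REJECT

Derivation:
start: ε-closure({0}) = {0,2,4,6,8}
'c' @ 1: {1,3,7,9,10,14}
'a' @ 2: {11,12,15}  [accepting]
'a' @ 3: {1,13,14}
'c' @ 4: {15}  [accepting]
'a' @ 5: {}  — state set empty
rest 'ca' ignored (set empty)
after full input: {}  (accept=15 not in)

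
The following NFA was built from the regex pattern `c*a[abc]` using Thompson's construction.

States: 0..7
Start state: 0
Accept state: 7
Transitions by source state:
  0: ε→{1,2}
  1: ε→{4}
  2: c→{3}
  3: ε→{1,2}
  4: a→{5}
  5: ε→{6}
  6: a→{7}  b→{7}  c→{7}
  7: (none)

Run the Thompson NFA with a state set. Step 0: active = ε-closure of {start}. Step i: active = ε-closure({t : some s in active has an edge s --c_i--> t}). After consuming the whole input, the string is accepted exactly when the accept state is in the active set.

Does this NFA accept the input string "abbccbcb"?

start: ε-closure({0}) = {0,1,2,4}
'a' @ 1: {5,6}
'b' @ 2: {7}  ✓accept
'b' @ 3: {}  — no active states
rest 'ccbcb' ignored (set empty)
after full input: {}  (accept=7 not in)

Answer: REJECT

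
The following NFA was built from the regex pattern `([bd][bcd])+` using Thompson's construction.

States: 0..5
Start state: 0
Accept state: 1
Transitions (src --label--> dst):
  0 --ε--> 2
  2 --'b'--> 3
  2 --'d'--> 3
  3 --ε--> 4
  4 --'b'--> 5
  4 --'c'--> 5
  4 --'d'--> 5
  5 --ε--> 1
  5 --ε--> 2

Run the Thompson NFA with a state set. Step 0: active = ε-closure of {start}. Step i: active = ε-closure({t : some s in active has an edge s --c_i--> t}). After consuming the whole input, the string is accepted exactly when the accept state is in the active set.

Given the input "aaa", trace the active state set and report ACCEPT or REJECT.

Answer: REJECT

Steps:
start: ε-closure({0}) = {0,2}
'a' @ 1: {}  — no active states
rest 'aa' ignored (set empty)
final: {}; accept 1 not in set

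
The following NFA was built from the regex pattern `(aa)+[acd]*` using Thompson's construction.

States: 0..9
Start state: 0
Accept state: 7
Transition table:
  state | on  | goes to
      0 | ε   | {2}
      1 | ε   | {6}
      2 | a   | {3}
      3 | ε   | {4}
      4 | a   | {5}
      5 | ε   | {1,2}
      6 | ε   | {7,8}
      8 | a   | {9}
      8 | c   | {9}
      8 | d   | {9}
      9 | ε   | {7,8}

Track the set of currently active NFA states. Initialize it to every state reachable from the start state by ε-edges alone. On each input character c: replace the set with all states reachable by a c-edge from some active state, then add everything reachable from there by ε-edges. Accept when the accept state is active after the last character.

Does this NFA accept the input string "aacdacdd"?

Answer: ACCEPT

Trace:
S₀ = ε-closure({0}) = {0,2}
'a' @ 1: {3,4}
'a' @ 2: {1,2,5,6,7,8}  (accept∈set)
'c' @ 3: {7,8,9}  (accept∈set)
'd' @ 4: {7,8,9}  (accept∈set)
'a' @ 5: {7,8,9}  (accept∈set)
'c' @ 6: {7,8,9}  (accept∈set)
'd' @ 7: {7,8,9}  (accept∈set)
'd' @ 8: {7,8,9}  (accept∈set)
final: {7,8,9}; accept 7 in set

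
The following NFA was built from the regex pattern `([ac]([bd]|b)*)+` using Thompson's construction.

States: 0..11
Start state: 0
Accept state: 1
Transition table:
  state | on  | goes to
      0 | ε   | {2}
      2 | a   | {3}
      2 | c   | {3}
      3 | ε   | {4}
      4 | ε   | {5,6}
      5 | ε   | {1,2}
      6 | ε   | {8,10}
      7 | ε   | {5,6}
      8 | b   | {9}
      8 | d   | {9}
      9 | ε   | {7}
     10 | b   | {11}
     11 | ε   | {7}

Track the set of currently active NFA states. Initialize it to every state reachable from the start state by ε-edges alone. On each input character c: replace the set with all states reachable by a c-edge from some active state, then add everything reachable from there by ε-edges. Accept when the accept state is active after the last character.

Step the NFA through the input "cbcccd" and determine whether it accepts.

Answer: ACCEPT

Trace:
initial (ε-close {0}): {0,2}
'c' @ 1: {1,2,3,4,5,6,8,10}  (accept∈set)
'b' @ 2: {1,2,5,6,7,8,9,10,11}  (accept∈set)
'c' @ 3: {1,2,3,4,5,6,8,10}  (accept∈set)
'c' @ 4: {1,2,3,4,5,6,8,10}  (accept∈set)
'c' @ 5: {1,2,3,4,5,6,8,10}  (accept∈set)
'd' @ 6: {1,2,5,6,7,8,9,10}  (accept∈set)
end set {1,2,5,6,7,8,9,10} — state 1 in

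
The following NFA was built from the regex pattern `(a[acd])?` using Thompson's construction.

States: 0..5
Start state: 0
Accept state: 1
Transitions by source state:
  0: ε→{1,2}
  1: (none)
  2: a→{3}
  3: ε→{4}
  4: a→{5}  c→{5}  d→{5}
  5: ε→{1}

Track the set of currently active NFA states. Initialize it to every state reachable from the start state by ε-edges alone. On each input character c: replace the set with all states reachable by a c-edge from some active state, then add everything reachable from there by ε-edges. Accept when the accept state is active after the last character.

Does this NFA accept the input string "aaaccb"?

S₀ = ε-closure({0}) = {0,1,2}
'a' @ 1: {3,4}
'a' @ 2: {1,5}  ✓accept
'a' @ 3: {}  — no active states
rest 'ccb' ignored (set empty)
after full input: {}  (accept=1 not in)

Answer: REJECT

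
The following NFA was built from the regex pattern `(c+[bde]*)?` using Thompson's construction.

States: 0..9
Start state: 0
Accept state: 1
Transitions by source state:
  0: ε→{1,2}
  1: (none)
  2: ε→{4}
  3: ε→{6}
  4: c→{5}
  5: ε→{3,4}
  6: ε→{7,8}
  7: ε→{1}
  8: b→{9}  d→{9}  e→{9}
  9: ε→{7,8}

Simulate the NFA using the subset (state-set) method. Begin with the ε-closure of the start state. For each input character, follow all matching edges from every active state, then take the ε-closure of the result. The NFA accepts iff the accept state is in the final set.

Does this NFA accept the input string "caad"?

Answer: REJECT

Steps:
start: ε-closure({0}) = {0,1,2,4}
'c' @ 1: {1,3,4,5,6,7,8}  ✓accept
'a' @ 2: {}  — no active states
rest 'ad' ignored (set empty)
after full input: {}  (accept=1 not in)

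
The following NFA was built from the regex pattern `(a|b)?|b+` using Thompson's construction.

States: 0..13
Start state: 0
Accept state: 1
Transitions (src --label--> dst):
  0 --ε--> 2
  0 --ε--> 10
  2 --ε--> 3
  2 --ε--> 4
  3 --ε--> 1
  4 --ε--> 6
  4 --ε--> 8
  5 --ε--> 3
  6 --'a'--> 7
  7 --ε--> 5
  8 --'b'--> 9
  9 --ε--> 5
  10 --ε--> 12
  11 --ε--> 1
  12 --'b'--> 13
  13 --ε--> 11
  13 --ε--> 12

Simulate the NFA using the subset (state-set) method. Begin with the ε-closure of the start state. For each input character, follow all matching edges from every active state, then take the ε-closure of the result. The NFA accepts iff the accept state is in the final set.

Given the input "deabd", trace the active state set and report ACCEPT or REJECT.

Answer: REJECT

Steps:
S₀ = ε-closure({0}) = {0,1,2,3,4,6,8,10,12}
'd' @ 1: {}  — dead — no transitions
rest 'eabd' ignored (set empty)
final: {}; accept 1 not in set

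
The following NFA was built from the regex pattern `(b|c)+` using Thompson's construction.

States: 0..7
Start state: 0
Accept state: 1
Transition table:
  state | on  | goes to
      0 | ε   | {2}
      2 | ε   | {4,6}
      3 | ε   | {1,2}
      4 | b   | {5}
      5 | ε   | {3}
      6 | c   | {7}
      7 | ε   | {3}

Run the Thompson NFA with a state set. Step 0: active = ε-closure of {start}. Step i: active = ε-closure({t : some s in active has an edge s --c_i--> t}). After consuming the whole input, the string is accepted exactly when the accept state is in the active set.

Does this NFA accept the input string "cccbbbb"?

Answer: ACCEPT

Trace:
S₀ = ε-closure({0}) = {0,2,4,6}
'c' @ 1: {1,2,3,4,6,7}  ✓accept
'c' @ 2: {1,2,3,4,6,7}  ✓accept
'c' @ 3: {1,2,3,4,6,7}  ✓accept
'b' @ 4: {1,2,3,4,5,6}  ✓accept
'b' @ 5: {1,2,3,4,5,6}  ✓accept
'b' @ 6: {1,2,3,4,5,6}  ✓accept
'b' @ 7: {1,2,3,4,5,6}  ✓accept
final: {1,2,3,4,5,6}; accept 1 in set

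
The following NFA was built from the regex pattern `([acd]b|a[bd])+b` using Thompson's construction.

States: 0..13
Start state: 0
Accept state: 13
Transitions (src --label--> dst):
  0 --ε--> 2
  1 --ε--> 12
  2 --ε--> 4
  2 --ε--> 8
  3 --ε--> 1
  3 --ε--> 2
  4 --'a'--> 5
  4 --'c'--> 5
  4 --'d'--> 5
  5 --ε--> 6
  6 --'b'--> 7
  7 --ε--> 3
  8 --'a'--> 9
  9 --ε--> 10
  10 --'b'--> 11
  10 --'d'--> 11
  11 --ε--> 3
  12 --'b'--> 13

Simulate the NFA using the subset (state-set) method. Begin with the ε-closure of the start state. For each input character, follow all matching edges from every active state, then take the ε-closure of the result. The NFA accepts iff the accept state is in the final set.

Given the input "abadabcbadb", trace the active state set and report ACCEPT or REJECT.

Answer: ACCEPT

Steps:
S₀ = ε-closure({0}) = {0,2,4,8}
'a' @ 1: {5,6,9,10}
'b' @ 2: {1,2,3,4,7,8,11,12}
'a' @ 3: {5,6,9,10}
'd' @ 4: {1,2,3,4,8,11,12}
'a' @ 5: {5,6,9,10}
'b' @ 6: {1,2,3,4,7,8,11,12}
'c' @ 7: {5,6}
'b' @ 8: {1,2,3,4,7,8,12}
'a' @ 9: {5,6,9,10}
'd' @ 10: {1,2,3,4,8,11,12}
'b' @ 11: {13}  [accepting]
after full input: {13}  (accept=13 in)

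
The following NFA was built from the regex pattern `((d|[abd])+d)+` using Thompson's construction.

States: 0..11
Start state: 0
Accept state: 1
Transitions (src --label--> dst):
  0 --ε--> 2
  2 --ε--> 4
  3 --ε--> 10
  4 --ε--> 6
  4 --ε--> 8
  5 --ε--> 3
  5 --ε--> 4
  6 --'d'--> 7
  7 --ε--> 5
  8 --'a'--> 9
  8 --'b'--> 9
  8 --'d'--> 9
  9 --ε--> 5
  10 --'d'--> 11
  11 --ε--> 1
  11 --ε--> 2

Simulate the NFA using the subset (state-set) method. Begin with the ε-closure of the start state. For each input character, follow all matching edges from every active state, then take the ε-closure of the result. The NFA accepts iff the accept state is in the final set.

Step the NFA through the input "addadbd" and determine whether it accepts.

Answer: ACCEPT

Trace:
start: ε-closure({0}) = {0,2,4,6,8}
'a' @ 1: {3,4,5,6,8,9,10}
'd' @ 2: {1,2,3,4,5,6,7,8,9,10,11}  ✓accept
'd' @ 3: {1,2,3,4,5,6,7,8,9,10,11}  ✓accept
'a' @ 4: {3,4,5,6,8,9,10}
'd' @ 5: {1,2,3,4,5,6,7,8,9,10,11}  ✓accept
'b' @ 6: {3,4,5,6,8,9,10}
'd' @ 7: {1,2,3,4,5,6,7,8,9,10,11}  ✓accept
after full input: {1,2,3,4,5,6,7,8,9,10,11}  (accept=1 in)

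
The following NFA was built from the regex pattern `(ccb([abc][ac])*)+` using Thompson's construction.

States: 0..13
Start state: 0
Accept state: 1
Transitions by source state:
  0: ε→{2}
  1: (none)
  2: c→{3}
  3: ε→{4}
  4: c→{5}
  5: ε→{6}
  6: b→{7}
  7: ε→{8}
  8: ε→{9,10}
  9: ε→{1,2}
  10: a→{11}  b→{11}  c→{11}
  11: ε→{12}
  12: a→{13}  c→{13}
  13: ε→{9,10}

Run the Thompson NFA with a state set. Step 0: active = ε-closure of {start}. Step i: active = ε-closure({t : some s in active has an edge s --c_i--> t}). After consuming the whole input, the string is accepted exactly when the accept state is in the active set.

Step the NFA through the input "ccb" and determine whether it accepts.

start: ε-closure({0}) = {0,2}
'c' @ 1: {3,4}
'c' @ 2: {5,6}
'b' @ 3: {1,2,7,8,9,10}  (accept∈set)
final: {1,2,7,8,9,10}; accept 1 in set

Answer: ACCEPT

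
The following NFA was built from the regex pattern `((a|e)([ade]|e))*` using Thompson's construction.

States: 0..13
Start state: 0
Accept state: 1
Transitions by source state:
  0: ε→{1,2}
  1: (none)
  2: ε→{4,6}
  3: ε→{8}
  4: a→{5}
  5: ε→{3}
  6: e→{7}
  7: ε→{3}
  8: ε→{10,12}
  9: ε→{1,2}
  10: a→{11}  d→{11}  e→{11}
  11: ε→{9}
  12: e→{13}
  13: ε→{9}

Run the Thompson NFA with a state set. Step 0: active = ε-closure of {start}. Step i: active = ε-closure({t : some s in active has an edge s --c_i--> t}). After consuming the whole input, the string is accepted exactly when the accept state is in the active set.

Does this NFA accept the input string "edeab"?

S₀ = ε-closure({0}) = {0,1,2,4,6}
'e' @ 1: {3,7,8,10,12}
'd' @ 2: {1,2,4,6,9,11}  ✓accept
'e' @ 3: {3,7,8,10,12}
'a' @ 4: {1,2,4,6,9,11}  ✓accept
'b' @ 5: {}  — dead — no transitions
after full input: {}  (accept=1 not in)

Answer: REJECT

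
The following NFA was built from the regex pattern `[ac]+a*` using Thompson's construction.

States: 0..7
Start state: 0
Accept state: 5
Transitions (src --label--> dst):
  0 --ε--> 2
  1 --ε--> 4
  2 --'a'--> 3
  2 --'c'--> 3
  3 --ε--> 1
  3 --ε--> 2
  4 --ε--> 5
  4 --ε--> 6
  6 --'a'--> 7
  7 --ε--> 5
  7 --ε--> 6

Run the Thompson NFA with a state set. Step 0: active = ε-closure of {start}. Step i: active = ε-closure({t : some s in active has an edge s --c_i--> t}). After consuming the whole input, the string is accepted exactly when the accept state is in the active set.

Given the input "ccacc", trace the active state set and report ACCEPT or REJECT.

S₀ = ε-closure({0}) = {0,2}
'c' @ 1: {1,2,3,4,5,6}  (accept∈set)
'c' @ 2: {1,2,3,4,5,6}  (accept∈set)
'a' @ 3: {1,2,3,4,5,6,7}  (accept∈set)
'c' @ 4: {1,2,3,4,5,6}  (accept∈set)
'c' @ 5: {1,2,3,4,5,6}  (accept∈set)
final: {1,2,3,4,5,6}; accept 5 in set

Answer: ACCEPT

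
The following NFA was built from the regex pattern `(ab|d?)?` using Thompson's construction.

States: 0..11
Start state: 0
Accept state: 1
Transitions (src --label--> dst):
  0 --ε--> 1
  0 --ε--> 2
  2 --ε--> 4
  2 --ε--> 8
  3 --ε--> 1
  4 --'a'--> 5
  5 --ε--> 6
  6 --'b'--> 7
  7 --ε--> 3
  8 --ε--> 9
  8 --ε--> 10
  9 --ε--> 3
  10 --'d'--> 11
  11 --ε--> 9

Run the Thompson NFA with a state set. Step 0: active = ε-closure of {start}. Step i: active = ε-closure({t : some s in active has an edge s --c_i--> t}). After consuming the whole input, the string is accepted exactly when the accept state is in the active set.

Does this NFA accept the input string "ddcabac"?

Answer: REJECT

Trace:
start: ε-closure({0}) = {0,1,2,3,4,8,9,10}
'd' @ 1: {1,3,9,11}  [accepting]
'd' @ 2: {}  — state set empty
rest 'cabac' ignored (set empty)
after full input: {}  (accept=1 not in)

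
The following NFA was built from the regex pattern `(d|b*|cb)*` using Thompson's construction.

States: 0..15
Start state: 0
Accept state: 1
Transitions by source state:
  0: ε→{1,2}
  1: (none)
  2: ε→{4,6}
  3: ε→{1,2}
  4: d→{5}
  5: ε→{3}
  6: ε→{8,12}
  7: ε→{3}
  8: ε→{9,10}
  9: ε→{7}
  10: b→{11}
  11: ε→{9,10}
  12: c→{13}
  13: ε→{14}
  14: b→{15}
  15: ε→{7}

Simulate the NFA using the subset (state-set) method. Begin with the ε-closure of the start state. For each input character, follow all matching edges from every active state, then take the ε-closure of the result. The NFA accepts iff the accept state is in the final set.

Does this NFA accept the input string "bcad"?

start: ε-closure({0}) = {0,1,2,3,4,6,7,8,9,10,12}
'b' @ 1: {1,2,3,4,6,7,8,9,10,11,12}  [accepting]
'c' @ 2: {13,14}
'a' @ 3: {}  — dead — no transitions
rest 'd' ignored (set empty)
final: {}; accept 1 not in set

Answer: REJECT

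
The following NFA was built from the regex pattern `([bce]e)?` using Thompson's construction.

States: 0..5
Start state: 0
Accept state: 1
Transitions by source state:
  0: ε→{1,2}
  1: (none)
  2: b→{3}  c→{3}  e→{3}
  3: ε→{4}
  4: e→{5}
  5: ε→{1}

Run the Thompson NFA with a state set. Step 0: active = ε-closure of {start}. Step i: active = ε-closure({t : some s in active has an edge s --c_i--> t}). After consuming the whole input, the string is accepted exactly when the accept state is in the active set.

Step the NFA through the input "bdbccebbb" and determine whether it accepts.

Answer: REJECT

Trace:
S₀ = ε-closure({0}) = {0,1,2}
'b' @ 1: {3,4}
'd' @ 2: {}  — dead — no transitions
rest 'bccebbb' ignored (set empty)
end set {} — state 1 not in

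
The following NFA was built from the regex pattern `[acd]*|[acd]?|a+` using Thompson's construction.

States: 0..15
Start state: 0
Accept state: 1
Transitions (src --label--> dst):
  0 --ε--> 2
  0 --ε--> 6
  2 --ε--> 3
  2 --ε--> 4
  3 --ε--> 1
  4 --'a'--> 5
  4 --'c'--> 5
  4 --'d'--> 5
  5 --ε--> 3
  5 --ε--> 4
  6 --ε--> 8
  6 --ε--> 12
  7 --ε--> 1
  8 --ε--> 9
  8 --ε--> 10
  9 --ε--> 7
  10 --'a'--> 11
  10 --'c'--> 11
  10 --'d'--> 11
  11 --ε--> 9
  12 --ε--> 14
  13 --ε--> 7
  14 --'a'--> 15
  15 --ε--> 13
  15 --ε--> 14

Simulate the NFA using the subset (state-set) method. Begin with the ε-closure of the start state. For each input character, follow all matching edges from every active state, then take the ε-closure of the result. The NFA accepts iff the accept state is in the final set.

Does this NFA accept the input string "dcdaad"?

S₀ = ε-closure({0}) = {0,1,2,3,4,6,7,8,9,10,12,14}
'd' @ 1: {1,3,4,5,7,9,11}  (accept∈set)
'c' @ 2: {1,3,4,5}  (accept∈set)
'd' @ 3: {1,3,4,5}  (accept∈set)
'a' @ 4: {1,3,4,5}  (accept∈set)
'a' @ 5: {1,3,4,5}  (accept∈set)
'd' @ 6: {1,3,4,5}  (accept∈set)
end set {1,3,4,5} — state 1 in

Answer: ACCEPT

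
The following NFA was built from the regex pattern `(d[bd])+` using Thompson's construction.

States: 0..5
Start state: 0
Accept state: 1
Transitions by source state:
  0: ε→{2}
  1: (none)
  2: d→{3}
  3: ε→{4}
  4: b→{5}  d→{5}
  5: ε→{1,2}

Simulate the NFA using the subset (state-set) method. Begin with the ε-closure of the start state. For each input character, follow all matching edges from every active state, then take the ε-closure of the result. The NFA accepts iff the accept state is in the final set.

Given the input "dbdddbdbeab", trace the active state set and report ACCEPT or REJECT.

Answer: REJECT

Trace:
initial (ε-close {0}): {0,2}
'd' @ 1: {3,4}
'b' @ 2: {1,2,5}  (accept∈set)
'd' @ 3: {3,4}
'd' @ 4: {1,2,5}  (accept∈set)
'd' @ 5: {3,4}
'b' @ 6: {1,2,5}  (accept∈set)
'd' @ 7: {3,4}
'b' @ 8: {1,2,5}  (accept∈set)
'e' @ 9: {}  — state set empty
rest 'ab' ignored (set empty)
end set {} — state 1 not in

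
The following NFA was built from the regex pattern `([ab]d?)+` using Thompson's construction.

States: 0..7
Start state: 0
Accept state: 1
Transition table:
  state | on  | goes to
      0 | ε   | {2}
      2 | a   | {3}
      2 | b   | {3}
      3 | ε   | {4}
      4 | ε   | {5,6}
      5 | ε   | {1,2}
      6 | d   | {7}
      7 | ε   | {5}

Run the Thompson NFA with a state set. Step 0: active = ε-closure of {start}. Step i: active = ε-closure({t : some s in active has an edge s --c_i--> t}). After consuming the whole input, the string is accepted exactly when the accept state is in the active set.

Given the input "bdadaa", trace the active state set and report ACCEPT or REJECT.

initial (ε-close {0}): {0,2}
'b' @ 1: {1,2,3,4,5,6}  ✓accept
'd' @ 2: {1,2,5,7}  ✓accept
'a' @ 3: {1,2,3,4,5,6}  ✓accept
'd' @ 4: {1,2,5,7}  ✓accept
'a' @ 5: {1,2,3,4,5,6}  ✓accept
'a' @ 6: {1,2,3,4,5,6}  ✓accept
after full input: {1,2,3,4,5,6}  (accept=1 in)

Answer: ACCEPT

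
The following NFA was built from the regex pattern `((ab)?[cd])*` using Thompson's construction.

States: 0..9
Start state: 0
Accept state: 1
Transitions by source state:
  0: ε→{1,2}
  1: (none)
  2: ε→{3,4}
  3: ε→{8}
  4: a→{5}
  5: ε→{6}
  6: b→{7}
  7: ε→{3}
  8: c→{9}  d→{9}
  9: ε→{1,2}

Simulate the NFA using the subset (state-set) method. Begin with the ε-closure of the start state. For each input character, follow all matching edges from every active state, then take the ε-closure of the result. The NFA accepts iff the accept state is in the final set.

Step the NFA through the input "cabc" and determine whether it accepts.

start: ε-closure({0}) = {0,1,2,3,4,8}
'c' @ 1: {1,2,3,4,8,9}  (accept∈set)
'a' @ 2: {5,6}
'b' @ 3: {3,7,8}
'c' @ 4: {1,2,3,4,8,9}  (accept∈set)
after full input: {1,2,3,4,8,9}  (accept=1 in)

Answer: ACCEPT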